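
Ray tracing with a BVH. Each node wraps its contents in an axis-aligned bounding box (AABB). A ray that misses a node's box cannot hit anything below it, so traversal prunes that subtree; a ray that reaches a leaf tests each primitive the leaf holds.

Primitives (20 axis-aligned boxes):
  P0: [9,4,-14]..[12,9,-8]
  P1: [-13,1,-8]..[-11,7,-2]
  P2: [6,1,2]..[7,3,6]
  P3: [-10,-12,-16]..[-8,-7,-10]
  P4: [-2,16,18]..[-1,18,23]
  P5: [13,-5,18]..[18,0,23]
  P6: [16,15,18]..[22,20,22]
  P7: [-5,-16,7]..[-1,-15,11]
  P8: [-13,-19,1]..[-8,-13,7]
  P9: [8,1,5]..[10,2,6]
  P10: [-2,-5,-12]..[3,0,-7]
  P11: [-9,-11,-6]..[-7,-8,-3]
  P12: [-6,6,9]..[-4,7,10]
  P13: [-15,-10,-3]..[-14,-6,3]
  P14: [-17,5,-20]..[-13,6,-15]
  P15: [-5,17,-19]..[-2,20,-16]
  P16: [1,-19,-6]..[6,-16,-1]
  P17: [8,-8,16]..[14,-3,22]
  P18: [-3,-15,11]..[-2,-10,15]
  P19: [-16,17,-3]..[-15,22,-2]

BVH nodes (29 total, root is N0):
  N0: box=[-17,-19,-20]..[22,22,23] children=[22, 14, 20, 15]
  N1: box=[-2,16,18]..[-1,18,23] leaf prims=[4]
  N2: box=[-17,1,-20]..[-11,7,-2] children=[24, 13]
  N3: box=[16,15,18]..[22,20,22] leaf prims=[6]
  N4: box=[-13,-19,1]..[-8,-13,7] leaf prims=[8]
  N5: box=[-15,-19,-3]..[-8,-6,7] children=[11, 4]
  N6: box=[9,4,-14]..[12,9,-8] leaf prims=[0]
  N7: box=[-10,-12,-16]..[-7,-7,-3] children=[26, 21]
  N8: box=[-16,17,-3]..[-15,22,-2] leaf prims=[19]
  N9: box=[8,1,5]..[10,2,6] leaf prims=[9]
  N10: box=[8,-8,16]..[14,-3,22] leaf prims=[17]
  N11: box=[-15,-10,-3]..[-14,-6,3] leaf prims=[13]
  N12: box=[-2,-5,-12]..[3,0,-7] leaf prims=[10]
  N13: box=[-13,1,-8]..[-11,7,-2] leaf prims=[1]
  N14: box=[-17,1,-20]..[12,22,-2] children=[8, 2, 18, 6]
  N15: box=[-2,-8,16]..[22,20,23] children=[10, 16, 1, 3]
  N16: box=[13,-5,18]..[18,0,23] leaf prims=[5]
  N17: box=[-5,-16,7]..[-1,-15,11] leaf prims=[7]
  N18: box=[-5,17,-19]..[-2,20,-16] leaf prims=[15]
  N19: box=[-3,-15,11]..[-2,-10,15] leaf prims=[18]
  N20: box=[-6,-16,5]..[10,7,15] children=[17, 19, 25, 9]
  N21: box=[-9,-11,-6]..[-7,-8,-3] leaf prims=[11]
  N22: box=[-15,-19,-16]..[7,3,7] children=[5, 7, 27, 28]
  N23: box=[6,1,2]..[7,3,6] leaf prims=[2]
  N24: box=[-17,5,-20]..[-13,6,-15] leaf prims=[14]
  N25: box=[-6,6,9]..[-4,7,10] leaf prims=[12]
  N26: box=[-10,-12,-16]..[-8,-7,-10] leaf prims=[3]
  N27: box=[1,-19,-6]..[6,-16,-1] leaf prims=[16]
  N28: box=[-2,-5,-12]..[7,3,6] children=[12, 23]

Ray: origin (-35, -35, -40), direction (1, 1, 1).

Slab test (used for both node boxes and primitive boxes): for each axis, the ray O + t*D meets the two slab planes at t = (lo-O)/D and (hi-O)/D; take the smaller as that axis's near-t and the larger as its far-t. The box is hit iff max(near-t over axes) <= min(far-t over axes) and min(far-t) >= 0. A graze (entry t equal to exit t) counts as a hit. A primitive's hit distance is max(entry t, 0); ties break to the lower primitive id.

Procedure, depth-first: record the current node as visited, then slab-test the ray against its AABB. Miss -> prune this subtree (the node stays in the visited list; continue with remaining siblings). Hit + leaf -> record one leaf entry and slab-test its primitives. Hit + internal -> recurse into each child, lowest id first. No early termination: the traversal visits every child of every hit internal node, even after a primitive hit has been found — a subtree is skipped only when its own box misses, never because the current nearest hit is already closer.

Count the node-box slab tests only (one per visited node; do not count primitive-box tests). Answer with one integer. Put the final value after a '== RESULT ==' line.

Trace the traversal:
N0 x:[18,57] y:[16,57] z:[20,63] -> hit [20,57], descend [14, 15, 20, 22]
  N14 x:[18,47] y:[36,57] z:[20,38] -> hit [36,38], descend [2, 6, 8, 18]
    N2 x:[18,24] y:[36,42] z:[20,38] -> miss, prune
    N6 x:[44,47] y:[39,44] z:[26,32] -> miss, prune
    N8 x:[19,20] y:[52,57] z:[37,38] -> miss, prune
    N18 x:[30,33] y:[52,55] z:[21,24] -> miss, prune
  N15 x:[33,57] y:[27,55] z:[56,63] -> miss, prune
  N20 x:[29,45] y:[19,42] z:[45,55] -> miss, prune
  N22 x:[20,42] y:[16,38] z:[24,47] -> hit [24,38], descend [5, 7, 27, 28]
    N5 x:[20,27] y:[16,29] z:[37,47] -> miss, prune
    N7 x:[25,28] y:[23,28] z:[24,37] -> hit [25,28], descend [21, 26]
      N21 x:[26,28] y:[24,27] z:[34,37] -> miss, prune
      N26 x:[25,27] y:[23,28] z:[24,30] -> hit [25,27] leaf, test {P3@t=25}
    N27 x:[36,41] y:[16,19] z:[34,39] -> miss, prune
    N28 x:[33,42] y:[30,38] z:[28,46] -> hit [33,38], descend [12, 23]
      N12 x:[33,38] y:[30,35] z:[28,33] -> hit [33,33] leaf, test {P10@t=33}
      N23 x:[41,42] y:[36,38] z:[42,46] -> miss, prune

17 AABB tests over nodes [0, 14, 2, 6, 8, 18, 15, 20, 22, 5, 7, 21, 26, 27, 28, 12, 23]; 2 leaves entered; closest P3.

== RESULT ==
17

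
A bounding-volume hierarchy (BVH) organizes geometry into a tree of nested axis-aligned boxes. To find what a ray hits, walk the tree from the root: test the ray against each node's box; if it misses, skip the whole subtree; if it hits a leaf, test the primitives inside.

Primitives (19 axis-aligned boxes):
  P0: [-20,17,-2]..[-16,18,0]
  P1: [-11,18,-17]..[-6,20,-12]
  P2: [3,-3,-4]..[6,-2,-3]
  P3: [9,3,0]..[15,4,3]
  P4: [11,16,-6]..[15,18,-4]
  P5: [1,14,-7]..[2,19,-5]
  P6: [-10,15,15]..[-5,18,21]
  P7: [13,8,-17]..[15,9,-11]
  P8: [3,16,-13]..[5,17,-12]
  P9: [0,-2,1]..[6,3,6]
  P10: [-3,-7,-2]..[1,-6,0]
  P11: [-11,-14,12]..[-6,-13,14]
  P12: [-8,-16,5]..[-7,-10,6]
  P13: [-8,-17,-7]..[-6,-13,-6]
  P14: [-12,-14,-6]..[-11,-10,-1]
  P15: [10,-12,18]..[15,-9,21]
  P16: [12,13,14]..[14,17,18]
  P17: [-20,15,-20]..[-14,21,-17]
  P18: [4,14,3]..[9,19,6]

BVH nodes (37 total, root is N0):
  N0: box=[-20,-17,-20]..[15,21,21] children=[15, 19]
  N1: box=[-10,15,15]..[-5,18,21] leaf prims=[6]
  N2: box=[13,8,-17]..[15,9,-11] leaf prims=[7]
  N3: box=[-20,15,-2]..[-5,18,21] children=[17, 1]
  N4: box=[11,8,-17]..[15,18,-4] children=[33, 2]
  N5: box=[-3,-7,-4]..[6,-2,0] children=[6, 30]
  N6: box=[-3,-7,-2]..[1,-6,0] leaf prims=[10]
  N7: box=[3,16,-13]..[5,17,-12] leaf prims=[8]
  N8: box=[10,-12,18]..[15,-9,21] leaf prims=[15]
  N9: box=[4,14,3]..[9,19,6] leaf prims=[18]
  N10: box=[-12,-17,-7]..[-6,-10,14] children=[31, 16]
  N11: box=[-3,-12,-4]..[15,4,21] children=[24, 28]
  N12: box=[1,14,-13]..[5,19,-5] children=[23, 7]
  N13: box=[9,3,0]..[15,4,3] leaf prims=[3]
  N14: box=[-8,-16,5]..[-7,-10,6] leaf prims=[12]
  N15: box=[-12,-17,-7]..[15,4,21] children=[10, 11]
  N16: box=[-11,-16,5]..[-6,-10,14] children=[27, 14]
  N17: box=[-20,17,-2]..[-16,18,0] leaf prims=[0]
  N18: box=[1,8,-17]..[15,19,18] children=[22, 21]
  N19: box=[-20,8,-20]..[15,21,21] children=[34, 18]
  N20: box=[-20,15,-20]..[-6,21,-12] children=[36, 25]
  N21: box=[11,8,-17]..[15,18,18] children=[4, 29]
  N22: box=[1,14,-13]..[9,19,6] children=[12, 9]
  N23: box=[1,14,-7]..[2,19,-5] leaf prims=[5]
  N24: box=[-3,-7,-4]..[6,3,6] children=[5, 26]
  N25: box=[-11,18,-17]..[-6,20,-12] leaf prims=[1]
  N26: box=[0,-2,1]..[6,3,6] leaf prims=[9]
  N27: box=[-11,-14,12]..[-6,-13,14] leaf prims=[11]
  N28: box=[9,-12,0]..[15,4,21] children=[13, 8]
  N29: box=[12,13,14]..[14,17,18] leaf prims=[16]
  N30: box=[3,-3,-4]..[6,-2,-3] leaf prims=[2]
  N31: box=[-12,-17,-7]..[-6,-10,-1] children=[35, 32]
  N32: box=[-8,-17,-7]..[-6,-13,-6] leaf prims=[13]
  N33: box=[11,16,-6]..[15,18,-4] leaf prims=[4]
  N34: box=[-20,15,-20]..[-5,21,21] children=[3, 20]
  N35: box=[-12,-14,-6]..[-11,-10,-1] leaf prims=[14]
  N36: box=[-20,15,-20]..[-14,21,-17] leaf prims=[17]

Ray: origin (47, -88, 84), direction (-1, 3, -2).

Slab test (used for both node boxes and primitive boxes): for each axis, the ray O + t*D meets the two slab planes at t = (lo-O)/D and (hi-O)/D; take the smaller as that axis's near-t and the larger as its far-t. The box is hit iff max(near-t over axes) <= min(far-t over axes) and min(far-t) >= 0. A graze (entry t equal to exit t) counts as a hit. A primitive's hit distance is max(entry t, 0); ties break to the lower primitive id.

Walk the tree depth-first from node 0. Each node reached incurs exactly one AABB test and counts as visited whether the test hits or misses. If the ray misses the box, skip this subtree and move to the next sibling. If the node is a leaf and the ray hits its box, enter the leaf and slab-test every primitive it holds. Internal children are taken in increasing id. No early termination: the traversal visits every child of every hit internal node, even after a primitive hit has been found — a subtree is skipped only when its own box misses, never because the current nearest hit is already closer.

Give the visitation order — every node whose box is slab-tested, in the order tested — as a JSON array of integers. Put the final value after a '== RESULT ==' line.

Trace the traversal:
N0 x:[32,67] y:[71/3,109/3] z:[63/2,52] -> hit [32,109/3], descend [15, 19]
  N15 x:[32,59] y:[71/3,92/3] z:[63/2,91/2] -> miss, prune
  N19 x:[32,67] y:[32,109/3] z:[63/2,52] -> hit [32,109/3], descend [18, 34]
    N18 x:[32,46] y:[32,107/3] z:[33,101/2] -> hit [33,107/3], descend [21, 22]
      N21 x:[32,36] y:[32,106/3] z:[33,101/2] -> hit [33,106/3], descend [4, 29]
        N4 x:[32,36] y:[32,106/3] z:[44,101/2] -> miss, prune
        N29 x:[33,35] y:[101/3,35] z:[33,35] -> hit [101/3,35] leaf, test {P16@t=101/3}
      N22 x:[38,46] y:[34,107/3] z:[39,97/2] -> miss, prune
    N34 x:[52,67] y:[103/3,109/3] z:[63/2,52] -> miss, prune

order=[0, 15, 19, 18, 21, 4, 29, 22, 34]  |boxes|=9  |leaves|=1  hit=P16

== RESULT ==
[0, 15, 19, 18, 21, 4, 29, 22, 34]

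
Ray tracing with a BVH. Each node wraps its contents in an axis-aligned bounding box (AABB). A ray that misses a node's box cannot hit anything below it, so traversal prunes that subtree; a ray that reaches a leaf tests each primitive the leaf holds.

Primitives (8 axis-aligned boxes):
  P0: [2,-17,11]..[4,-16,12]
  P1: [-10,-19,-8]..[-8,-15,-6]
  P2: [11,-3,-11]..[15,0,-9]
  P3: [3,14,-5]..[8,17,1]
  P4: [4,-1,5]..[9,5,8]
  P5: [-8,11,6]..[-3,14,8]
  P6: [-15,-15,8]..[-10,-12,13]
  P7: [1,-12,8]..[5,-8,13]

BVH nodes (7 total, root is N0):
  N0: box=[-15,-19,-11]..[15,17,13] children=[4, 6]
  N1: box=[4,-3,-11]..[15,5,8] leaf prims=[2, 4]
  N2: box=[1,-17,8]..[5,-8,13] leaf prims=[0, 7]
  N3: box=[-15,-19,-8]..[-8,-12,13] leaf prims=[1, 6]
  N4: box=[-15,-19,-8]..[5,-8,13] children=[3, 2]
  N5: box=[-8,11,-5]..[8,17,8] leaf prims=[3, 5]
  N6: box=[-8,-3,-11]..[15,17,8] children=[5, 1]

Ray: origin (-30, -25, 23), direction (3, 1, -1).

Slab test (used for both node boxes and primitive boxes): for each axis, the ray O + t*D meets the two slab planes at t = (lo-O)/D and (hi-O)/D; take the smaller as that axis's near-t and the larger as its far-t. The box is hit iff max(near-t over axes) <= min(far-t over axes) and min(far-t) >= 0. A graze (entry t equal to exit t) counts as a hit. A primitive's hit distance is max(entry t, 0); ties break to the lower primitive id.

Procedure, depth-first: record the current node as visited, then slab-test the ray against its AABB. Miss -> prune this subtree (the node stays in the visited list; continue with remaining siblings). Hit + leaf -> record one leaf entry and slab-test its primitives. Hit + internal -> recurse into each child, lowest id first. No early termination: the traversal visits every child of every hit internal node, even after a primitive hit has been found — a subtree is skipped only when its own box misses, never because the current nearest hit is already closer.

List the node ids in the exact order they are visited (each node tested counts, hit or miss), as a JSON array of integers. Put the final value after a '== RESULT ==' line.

Walk:
N0 x:[5,15] y:[6,42] z:[10,34] -> hit [10,15], descend [4, 6]
  N4 x:[5,35/3] y:[6,17] z:[10,31] -> hit [10,35/3], descend [2, 3]
    N2 x:[31/3,35/3] y:[8,17] z:[10,15] -> hit [31/3,35/3] leaf, test {P0(miss), P7(miss)}
    N3 x:[5,22/3] y:[6,13] z:[10,31] -> miss, prune
  N6 x:[22/3,15] y:[22,42] z:[15,34] -> miss, prune

Visited [0, 4, 2, 3, 6]. Tests: 5 box, 1 leaf. Nearest: miss.

== RESULT ==
[0, 4, 2, 3, 6]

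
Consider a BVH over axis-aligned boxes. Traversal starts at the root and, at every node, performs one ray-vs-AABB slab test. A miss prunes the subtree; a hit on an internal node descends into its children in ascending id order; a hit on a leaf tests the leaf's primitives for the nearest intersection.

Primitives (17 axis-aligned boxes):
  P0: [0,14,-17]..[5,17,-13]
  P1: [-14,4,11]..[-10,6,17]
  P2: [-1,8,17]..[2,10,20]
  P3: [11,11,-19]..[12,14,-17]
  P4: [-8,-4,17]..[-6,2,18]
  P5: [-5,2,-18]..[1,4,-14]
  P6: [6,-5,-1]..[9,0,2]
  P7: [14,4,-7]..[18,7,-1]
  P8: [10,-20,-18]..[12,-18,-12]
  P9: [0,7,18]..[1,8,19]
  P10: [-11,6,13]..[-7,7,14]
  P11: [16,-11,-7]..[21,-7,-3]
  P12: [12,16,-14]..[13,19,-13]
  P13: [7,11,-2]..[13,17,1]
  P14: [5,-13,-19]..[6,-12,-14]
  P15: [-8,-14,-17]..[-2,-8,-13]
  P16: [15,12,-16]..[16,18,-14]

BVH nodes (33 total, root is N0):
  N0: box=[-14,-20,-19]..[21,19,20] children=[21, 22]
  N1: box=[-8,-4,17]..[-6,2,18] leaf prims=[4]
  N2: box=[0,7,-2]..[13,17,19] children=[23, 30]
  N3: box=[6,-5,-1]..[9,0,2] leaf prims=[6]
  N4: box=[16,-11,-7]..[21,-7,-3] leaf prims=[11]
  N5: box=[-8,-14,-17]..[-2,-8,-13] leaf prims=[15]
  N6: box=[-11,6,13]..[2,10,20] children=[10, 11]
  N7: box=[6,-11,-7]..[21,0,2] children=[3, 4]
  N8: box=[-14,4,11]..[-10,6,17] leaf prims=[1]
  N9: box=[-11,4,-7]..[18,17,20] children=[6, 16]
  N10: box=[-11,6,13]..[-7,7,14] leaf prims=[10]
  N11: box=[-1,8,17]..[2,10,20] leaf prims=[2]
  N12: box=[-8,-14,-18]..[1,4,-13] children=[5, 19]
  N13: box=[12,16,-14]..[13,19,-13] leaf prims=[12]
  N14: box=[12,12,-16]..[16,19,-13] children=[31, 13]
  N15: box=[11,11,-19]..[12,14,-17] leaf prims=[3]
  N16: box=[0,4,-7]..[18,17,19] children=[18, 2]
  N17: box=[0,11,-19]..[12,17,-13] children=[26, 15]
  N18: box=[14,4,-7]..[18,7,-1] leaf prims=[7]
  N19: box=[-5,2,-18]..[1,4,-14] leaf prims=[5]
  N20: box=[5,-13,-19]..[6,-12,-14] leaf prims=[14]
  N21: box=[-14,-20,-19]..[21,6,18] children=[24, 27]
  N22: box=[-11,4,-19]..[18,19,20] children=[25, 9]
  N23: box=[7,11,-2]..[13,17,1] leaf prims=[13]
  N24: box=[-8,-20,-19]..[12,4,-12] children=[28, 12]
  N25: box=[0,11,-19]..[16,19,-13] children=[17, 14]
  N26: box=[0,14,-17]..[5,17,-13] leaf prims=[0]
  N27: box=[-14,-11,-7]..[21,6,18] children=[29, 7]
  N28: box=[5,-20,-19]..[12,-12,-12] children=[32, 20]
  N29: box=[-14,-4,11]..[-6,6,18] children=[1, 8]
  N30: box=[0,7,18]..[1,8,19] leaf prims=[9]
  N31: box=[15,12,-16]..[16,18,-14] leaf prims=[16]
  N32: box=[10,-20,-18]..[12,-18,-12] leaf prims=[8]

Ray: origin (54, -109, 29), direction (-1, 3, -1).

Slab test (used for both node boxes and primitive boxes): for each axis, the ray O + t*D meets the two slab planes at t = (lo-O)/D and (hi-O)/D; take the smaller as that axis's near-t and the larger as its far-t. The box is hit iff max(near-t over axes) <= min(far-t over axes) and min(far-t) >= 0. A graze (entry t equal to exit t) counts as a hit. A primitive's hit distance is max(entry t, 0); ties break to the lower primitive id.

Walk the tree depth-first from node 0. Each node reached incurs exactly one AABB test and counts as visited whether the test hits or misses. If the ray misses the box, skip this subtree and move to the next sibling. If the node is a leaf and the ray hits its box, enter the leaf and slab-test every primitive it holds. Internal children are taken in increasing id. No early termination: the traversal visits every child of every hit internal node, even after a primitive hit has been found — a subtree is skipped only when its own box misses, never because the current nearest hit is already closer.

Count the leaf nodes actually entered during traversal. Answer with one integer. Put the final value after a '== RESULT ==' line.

Walk:
N0 x:[33,68] y:[89/3,128/3] z:[9,48] -> hit [33,128/3], descend [21, 22]
  N21 x:[33,68] y:[89/3,115/3] z:[11,48] -> hit [33,115/3], descend [24, 27]
    N24 x:[42,62] y:[89/3,113/3] z:[41,48] -> miss, prune
    N27 x:[33,68] y:[98/3,115/3] z:[11,36] -> hit [33,36], descend [7, 29]
      N7 x:[33,48] y:[98/3,109/3] z:[27,36] -> hit [33,36], descend [3, 4]
        N3 x:[45,48] y:[104/3,109/3] z:[27,30] -> miss, prune
        N4 x:[33,38] y:[98/3,34] z:[32,36] -> hit [33,34] leaf, test {P11@t=33}
      N29 x:[60,68] y:[35,115/3] z:[11,18] -> miss, prune
  N22 x:[36,65] y:[113/3,128/3] z:[9,48] -> hit [113/3,128/3], descend [9, 25]
    N9 x:[36,65] y:[113/3,42] z:[9,36] -> miss, prune
    N25 x:[38,54] y:[40,128/3] z:[42,48] -> hit [42,128/3], descend [14, 17]
      N14 x:[38,42] y:[121/3,128/3] z:[42,45] -> hit [42,42], descend [13, 31]
        N13 x:[41,42] y:[125/3,128/3] z:[42,43] -> hit [42,42] leaf, test {P12@t=42}
        N31 x:[38,39] y:[121/3,127/3] z:[43,45] -> miss, prune
      N17 x:[42,54] y:[40,42] z:[42,48] -> hit [42,42], descend [15, 26]
        N15 x:[42,43] y:[40,41] z:[46,48] -> miss, prune
        N26 x:[49,54] y:[41,42] z:[42,46] -> miss, prune

Visited [0, 21, 24, 27, 7, 3, 4, 29, 22, 9, 25, 14, 13, 31, 17, 15, 26]. Tests: 17 box, 2 leaf. Nearest: P11.

== RESULT ==
2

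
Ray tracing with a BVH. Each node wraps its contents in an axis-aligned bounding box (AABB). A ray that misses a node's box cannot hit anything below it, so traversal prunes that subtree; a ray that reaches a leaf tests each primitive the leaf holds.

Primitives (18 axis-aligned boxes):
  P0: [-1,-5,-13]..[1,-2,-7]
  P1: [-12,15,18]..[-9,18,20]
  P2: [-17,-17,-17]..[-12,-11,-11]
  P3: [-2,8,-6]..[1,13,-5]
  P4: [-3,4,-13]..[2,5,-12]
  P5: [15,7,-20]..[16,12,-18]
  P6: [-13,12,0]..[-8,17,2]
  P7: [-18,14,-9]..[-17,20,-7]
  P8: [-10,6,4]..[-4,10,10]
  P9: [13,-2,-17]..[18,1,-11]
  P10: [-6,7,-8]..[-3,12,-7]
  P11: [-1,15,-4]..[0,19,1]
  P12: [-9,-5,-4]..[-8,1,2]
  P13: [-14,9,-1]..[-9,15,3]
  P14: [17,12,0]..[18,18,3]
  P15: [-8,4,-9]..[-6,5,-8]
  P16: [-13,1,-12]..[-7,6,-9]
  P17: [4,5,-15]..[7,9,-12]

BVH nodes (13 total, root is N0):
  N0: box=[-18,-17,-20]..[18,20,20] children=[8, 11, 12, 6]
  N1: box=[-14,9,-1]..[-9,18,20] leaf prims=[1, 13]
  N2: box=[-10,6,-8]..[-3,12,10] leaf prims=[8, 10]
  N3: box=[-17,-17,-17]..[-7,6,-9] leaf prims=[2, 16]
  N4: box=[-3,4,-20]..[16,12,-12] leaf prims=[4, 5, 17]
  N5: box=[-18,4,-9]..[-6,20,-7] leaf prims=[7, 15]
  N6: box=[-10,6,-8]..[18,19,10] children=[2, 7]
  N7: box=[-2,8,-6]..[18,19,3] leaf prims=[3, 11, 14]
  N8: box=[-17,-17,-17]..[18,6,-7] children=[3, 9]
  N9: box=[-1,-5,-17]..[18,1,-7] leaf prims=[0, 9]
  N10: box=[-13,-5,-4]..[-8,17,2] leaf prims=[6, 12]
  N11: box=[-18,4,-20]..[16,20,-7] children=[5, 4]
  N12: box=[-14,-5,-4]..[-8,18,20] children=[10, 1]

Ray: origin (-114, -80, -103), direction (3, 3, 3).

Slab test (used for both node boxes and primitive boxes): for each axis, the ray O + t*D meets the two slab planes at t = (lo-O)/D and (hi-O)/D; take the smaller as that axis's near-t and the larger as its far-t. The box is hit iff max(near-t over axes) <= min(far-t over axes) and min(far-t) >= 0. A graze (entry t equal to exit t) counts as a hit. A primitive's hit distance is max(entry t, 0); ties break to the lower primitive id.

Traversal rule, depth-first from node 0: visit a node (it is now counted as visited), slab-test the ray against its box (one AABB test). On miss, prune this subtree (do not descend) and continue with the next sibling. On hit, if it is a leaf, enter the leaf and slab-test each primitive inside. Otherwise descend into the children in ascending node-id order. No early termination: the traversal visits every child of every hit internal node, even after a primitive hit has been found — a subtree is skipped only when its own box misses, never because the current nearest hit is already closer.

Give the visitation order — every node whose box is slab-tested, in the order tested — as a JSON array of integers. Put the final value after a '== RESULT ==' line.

Walk:
N0 x:[32,44] y:[21,100/3] z:[83/3,41] -> hit [32,100/3], descend [6, 8, 11, 12]
  N6 x:[104/3,44] y:[86/3,33] z:[95/3,113/3] -> miss, prune
  N8 x:[97/3,44] y:[21,86/3] z:[86/3,32] -> miss, prune
  N11 x:[32,130/3] y:[28,100/3] z:[83/3,32] -> hit [32,32], descend [4, 5]
    N4 x:[37,130/3] y:[28,92/3] z:[83/3,91/3] -> miss, prune
    N5 x:[32,36] y:[28,100/3] z:[94/3,32] -> hit [32,32] leaf, test {P7@t=32, P15(miss)}
  N12 x:[100/3,106/3] y:[25,98/3] z:[33,41] -> miss, prune

Visited [0, 6, 8, 11, 4, 5, 12]. Tests: 7 box, 1 leaf. Nearest: P7.

== RESULT ==
[0, 6, 8, 11, 4, 5, 12]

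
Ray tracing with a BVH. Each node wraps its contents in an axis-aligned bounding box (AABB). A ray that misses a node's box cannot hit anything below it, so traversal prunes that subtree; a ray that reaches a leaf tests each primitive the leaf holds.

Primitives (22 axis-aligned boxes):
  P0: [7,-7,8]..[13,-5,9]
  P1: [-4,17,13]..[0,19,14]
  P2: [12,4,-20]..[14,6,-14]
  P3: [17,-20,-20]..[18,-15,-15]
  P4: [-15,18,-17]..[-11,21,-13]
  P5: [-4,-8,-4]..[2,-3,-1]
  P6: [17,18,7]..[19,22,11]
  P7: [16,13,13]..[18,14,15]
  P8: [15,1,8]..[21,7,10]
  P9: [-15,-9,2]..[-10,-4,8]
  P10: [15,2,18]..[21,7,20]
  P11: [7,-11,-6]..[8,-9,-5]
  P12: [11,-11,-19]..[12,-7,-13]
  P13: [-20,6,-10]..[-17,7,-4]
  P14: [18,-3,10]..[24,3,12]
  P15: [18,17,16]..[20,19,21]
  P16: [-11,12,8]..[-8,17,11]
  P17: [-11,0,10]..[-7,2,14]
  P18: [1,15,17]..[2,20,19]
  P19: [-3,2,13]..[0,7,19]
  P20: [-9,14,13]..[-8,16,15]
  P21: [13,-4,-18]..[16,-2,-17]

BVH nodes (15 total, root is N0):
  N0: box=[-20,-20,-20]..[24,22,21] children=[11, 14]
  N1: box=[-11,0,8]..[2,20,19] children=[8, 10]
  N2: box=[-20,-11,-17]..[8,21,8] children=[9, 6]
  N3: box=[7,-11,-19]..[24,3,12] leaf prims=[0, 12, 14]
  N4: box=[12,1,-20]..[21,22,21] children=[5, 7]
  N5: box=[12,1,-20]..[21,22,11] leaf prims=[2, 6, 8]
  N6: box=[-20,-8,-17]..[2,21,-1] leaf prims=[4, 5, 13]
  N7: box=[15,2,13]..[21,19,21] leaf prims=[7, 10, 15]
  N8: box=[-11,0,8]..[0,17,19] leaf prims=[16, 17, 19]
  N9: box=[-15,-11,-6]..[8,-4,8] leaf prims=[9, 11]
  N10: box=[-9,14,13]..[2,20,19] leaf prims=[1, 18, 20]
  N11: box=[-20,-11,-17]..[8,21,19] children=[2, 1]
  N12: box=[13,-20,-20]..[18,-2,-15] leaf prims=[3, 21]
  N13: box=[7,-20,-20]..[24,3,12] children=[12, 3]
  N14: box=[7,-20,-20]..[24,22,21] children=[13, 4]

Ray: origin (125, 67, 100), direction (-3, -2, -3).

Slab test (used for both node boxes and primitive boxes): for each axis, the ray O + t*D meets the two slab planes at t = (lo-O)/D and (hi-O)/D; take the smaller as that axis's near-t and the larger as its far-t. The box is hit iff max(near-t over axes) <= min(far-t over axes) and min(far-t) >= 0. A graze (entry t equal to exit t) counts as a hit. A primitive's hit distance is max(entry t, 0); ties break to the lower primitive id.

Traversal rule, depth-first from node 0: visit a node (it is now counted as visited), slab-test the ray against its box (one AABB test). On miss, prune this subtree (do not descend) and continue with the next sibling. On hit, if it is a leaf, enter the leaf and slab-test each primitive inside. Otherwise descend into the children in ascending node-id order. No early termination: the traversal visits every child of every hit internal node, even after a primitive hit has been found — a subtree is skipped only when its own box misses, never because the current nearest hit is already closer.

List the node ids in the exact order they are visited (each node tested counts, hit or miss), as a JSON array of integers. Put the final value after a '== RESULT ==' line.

Trace the traversal:
N0 x:[101/3,145/3] y:[45/2,87/2] z:[79/3,40] -> hit [101/3,40], descend [11, 14]
  N11 x:[39,145/3] y:[23,39] z:[27,39] -> hit [39,39], descend [1, 2]
    N1 x:[41,136/3] y:[47/2,67/2] z:[27,92/3] -> miss, prune
    N2 x:[39,145/3] y:[23,39] z:[92/3,39] -> hit [39,39], descend [6, 9]
      N6 x:[41,145/3] y:[23,75/2] z:[101/3,39] -> miss, prune
      N9 x:[39,140/3] y:[71/2,39] z:[92/3,106/3] -> miss, prune
  N14 x:[101/3,118/3] y:[45/2,87/2] z:[79/3,40] -> hit [101/3,118/3], descend [4, 13]
    N4 x:[104/3,113/3] y:[45/2,33] z:[79/3,40] -> miss, prune
    N13 x:[101/3,118/3] y:[32,87/2] z:[88/3,40] -> hit [101/3,118/3], descend [3, 12]
      N3 x:[101/3,118/3] y:[32,39] z:[88/3,119/3] -> hit [101/3,39] leaf, test {P0(miss), P12@t=113/3, P14(miss)}
      N12 x:[107/3,112/3] y:[69/2,87/2] z:[115/3,40] -> miss, prune

Visited [0, 11, 1, 2, 6, 9, 14, 4, 13, 3, 12]. Tests: 11 box, 1 leaf. Nearest: P12.

== RESULT ==
[0, 11, 1, 2, 6, 9, 14, 4, 13, 3, 12]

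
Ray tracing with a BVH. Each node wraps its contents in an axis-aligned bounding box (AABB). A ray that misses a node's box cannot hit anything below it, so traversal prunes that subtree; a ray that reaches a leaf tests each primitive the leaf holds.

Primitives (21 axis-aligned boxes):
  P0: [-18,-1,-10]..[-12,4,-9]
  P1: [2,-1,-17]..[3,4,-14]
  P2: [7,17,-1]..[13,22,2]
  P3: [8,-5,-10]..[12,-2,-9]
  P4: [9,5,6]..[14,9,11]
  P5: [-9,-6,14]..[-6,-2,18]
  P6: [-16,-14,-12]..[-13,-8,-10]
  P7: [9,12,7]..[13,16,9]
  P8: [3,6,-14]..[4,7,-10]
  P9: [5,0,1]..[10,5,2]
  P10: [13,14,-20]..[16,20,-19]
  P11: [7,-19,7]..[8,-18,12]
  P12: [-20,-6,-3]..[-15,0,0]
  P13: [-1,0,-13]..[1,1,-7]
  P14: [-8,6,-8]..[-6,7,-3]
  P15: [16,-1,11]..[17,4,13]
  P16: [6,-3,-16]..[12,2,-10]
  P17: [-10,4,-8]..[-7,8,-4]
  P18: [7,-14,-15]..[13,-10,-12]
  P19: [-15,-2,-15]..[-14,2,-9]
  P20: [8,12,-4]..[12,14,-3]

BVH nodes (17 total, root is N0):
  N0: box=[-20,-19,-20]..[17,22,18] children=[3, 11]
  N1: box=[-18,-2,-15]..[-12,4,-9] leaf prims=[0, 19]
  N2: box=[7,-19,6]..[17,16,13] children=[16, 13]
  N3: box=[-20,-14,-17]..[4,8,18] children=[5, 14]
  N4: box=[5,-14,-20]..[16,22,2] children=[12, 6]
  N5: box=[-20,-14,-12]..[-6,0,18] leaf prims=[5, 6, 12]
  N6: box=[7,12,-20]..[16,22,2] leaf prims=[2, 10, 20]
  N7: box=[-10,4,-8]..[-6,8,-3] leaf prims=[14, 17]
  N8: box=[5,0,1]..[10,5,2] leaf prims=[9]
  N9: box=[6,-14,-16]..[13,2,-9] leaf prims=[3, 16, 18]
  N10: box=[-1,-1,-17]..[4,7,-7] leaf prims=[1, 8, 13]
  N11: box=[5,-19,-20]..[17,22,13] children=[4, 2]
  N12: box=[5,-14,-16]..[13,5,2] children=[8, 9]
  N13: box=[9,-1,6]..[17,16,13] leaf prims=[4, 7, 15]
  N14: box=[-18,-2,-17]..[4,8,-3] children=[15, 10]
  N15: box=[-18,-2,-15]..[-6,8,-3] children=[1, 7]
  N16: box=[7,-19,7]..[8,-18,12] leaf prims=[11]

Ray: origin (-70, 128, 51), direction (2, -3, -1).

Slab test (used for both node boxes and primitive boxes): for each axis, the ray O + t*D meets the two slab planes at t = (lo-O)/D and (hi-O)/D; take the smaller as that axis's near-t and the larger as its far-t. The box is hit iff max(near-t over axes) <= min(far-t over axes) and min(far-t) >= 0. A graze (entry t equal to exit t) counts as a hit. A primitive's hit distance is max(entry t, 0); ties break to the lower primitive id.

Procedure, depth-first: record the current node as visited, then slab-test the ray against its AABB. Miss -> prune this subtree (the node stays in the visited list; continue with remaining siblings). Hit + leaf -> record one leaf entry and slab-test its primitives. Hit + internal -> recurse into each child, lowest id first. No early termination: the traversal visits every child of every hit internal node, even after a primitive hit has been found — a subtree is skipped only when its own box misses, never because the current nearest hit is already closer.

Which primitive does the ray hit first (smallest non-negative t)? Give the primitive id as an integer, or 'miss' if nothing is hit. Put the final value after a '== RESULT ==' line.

Trace the traversal:
N0 x:[25,87/2] y:[106/3,49] z:[33,71] -> hit [106/3,87/2], descend [3, 11]
  N3 x:[25,37] y:[40,142/3] z:[33,68] -> miss, prune
  N11 x:[75/2,87/2] y:[106/3,49] z:[38,71] -> hit [38,87/2], descend [2, 4]
    N2 x:[77/2,87/2] y:[112/3,49] z:[38,45] -> hit [77/2,87/2], descend [13, 16]
      N13 x:[79/2,87/2] y:[112/3,43] z:[38,45] -> hit [79/2,43] leaf, test {P4@t=40, P7(miss), P15(miss)}
      N16 x:[77/2,39] y:[146/3,49] z:[39,44] -> miss, prune
    N4 x:[75/2,43] y:[106/3,142/3] z:[49,71] -> miss, prune

7 AABB tests over nodes [0, 3, 11, 2, 13, 16, 4]; 1 leaf entered; closest P4.

== RESULT ==
4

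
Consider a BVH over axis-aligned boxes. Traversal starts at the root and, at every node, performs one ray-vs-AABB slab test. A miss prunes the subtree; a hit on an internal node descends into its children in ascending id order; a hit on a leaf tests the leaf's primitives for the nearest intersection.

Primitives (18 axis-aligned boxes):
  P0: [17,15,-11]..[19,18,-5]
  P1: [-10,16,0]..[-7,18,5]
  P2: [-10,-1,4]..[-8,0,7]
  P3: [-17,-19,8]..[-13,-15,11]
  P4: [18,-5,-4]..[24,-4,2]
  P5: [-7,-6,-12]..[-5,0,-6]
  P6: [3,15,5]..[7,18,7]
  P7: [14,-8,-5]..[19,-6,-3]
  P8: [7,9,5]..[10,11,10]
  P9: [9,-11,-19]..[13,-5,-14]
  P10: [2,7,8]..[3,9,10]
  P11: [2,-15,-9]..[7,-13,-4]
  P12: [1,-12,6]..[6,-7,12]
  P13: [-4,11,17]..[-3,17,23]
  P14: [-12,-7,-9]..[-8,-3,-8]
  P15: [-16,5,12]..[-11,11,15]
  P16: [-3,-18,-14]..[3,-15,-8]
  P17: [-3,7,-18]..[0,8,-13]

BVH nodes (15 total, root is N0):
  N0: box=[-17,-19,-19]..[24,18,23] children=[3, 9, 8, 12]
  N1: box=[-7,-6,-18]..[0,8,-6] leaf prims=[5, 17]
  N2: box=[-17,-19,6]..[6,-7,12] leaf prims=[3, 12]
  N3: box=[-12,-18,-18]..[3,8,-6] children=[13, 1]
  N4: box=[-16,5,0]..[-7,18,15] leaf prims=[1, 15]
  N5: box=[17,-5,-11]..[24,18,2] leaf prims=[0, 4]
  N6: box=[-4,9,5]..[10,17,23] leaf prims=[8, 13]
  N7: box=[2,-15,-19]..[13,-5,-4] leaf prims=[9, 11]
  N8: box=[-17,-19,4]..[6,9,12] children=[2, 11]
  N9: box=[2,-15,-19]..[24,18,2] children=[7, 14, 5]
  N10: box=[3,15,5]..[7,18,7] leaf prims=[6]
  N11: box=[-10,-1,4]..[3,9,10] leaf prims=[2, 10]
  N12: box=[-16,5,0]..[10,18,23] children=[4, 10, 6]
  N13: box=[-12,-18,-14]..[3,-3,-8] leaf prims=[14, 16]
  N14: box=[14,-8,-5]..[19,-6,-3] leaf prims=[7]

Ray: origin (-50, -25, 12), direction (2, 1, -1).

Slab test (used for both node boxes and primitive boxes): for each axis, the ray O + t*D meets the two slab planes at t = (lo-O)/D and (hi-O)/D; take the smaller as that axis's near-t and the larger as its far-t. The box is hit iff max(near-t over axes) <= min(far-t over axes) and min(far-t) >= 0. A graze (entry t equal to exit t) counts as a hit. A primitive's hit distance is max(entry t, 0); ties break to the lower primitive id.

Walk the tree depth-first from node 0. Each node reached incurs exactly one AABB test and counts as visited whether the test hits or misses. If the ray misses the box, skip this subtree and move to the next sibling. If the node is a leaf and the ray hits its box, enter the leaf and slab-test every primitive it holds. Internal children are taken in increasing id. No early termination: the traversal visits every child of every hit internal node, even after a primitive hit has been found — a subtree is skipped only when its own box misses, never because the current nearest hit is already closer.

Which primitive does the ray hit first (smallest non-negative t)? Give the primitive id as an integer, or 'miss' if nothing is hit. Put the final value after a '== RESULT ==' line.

Traverse from the root:
N0 x:[33/2,37] y:[6,43] z:[-11,31] -> hit [33/2,31], descend [3, 8, 9, 12]
  N3 x:[19,53/2] y:[7,33] z:[18,30] -> hit [19,53/2], descend [1, 13]
    N1 x:[43/2,25] y:[19,33] z:[18,30] -> hit [43/2,25] leaf, test {P5@t=43/2, P17(miss)}
    N13 x:[19,53/2] y:[7,22] z:[20,26] -> hit [20,22] leaf, test {P14@t=20, P16(miss)}
  N8 x:[33/2,28] y:[6,34] z:[0,8] -> miss, prune
  N9 x:[26,37] y:[10,43] z:[10,31] -> hit [26,31], descend [5, 7, 14]
    N5 x:[67/2,37] y:[20,43] z:[10,23] -> miss, prune
    N7 x:[26,63/2] y:[10,20] z:[16,31] -> miss, prune
    N14 x:[32,69/2] y:[17,19] z:[15,17] -> miss, prune
  N12 x:[17,30] y:[30,43] z:[-11,12] -> miss, prune

10 AABB tests over nodes [0, 3, 1, 13, 8, 9, 5, 7, 14, 12]; 2 leaves entered; closest P14.

== RESULT ==
14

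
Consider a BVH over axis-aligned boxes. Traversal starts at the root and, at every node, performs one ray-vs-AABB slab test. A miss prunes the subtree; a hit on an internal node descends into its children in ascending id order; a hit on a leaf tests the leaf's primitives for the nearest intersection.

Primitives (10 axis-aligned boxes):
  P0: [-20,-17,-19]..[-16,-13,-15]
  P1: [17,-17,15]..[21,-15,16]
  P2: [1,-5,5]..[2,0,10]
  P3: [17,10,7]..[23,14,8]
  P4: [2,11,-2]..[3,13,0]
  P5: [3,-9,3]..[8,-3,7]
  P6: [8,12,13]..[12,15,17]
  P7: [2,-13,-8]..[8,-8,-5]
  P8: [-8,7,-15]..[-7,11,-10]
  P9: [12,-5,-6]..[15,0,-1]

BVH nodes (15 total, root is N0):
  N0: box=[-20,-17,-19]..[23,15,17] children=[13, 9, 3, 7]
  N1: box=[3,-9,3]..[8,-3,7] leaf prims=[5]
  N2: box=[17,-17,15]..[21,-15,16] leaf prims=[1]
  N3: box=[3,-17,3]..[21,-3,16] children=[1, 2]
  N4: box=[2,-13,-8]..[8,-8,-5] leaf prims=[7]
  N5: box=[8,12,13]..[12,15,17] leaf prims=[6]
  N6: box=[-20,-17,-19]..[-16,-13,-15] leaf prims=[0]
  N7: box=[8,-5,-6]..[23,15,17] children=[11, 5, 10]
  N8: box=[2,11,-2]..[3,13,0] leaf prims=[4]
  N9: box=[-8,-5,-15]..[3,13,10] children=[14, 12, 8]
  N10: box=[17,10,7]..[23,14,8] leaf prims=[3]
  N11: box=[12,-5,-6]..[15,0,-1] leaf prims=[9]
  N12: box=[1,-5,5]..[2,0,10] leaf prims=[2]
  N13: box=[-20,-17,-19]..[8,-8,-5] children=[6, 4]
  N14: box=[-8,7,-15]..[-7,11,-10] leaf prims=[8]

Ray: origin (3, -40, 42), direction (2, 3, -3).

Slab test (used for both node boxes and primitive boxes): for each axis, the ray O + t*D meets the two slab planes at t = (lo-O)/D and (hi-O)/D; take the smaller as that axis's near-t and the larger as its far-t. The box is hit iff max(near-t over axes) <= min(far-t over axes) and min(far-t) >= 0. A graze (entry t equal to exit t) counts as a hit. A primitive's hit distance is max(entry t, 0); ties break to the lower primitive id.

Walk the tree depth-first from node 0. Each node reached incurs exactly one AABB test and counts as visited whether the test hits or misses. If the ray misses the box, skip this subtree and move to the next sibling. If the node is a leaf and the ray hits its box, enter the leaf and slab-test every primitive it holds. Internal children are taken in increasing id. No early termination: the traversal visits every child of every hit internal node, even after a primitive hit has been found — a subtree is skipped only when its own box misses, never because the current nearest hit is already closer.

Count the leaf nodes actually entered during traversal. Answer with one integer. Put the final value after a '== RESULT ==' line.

Walk:
N0 x:[-23/2,10] y:[23/3,55/3] z:[25/3,61/3] -> hit [25/3,10], descend [3, 7, 9, 13]
  N3 x:[0,9] y:[23/3,37/3] z:[26/3,13] -> hit [26/3,9], descend [1, 2]
    N1 x:[0,5/2] y:[31/3,37/3] z:[35/3,13] -> miss, prune
    N2 x:[7,9] y:[23/3,25/3] z:[26/3,9] -> miss, prune
  N7 x:[5/2,10] y:[35/3,55/3] z:[25/3,16] -> miss, prune
  N9 x:[-11/2,0] y:[35/3,53/3] z:[32/3,19] -> miss, prune
  N13 x:[-23/2,5/2] y:[23/3,32/3] z:[47/3,61/3] -> miss, prune

7 AABB tests over nodes [0, 3, 1, 2, 7, 9, 13]; 0 leaves entered; closest miss.

== RESULT ==
0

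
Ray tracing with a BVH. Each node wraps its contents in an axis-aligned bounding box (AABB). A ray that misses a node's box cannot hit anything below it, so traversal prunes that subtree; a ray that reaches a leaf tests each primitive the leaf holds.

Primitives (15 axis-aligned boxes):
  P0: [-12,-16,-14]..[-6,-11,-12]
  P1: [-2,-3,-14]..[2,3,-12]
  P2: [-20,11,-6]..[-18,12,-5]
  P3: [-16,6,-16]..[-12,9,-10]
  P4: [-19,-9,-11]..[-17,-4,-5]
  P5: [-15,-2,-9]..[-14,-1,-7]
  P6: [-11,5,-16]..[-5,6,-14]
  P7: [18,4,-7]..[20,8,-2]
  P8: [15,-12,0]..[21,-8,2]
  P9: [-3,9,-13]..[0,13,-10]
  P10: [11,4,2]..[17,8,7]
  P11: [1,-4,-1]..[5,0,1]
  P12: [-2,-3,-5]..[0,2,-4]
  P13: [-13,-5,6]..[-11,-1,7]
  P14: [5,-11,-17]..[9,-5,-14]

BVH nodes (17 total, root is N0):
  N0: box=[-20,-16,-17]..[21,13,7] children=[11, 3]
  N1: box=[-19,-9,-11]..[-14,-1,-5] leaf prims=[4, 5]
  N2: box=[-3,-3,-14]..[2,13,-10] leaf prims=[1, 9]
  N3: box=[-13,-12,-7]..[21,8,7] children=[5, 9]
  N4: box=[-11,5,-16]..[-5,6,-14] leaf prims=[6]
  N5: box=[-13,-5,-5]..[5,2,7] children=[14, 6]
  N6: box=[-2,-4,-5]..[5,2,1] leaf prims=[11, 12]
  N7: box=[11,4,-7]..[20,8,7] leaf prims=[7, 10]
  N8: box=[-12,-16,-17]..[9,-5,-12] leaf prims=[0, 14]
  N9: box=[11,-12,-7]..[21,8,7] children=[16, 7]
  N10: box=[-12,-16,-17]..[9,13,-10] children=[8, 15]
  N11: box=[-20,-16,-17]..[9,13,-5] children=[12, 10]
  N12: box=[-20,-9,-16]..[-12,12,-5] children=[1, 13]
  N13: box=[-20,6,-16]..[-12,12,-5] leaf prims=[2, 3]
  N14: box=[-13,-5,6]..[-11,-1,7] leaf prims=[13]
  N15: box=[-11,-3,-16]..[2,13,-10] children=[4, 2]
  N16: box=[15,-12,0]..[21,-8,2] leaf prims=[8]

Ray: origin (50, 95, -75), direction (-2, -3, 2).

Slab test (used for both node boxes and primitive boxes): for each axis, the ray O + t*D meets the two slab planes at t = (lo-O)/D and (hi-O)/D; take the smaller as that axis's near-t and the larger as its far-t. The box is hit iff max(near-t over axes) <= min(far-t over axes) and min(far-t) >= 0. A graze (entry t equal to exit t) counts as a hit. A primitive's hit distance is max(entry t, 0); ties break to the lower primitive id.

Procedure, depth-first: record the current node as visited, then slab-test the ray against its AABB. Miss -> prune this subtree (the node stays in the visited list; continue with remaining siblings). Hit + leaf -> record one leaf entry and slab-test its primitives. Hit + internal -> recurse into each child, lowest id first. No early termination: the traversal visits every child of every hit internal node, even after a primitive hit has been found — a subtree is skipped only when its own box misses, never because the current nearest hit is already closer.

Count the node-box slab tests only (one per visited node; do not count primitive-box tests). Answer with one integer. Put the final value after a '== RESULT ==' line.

Traverse from the root:
N0 x:[29/2,35] y:[82/3,37] z:[29,41] -> hit [29,35], descend [3, 11]
  N3 x:[29/2,63/2] y:[29,107/3] z:[34,41] -> miss, prune
  N11 x:[41/2,35] y:[82/3,37] z:[29,35] -> hit [29,35], descend [10, 12]
    N10 x:[41/2,31] y:[82/3,37] z:[29,65/2] -> hit [29,31], descend [8, 15]
      N8 x:[41/2,31] y:[100/3,37] z:[29,63/2] -> miss, prune
      N15 x:[24,61/2] y:[82/3,98/3] z:[59/2,65/2] -> hit [59/2,61/2], descend [2, 4]
        N2 x:[24,53/2] y:[82/3,98/3] z:[61/2,65/2] -> miss, prune
        N4 x:[55/2,61/2] y:[89/3,30] z:[59/2,61/2] -> hit [89/3,30] leaf, test {P6@t=89/3}
    N12 x:[31,35] y:[83/3,104/3] z:[59/2,35] -> hit [31,104/3], descend [1, 13]
      N1 x:[32,69/2] y:[32,104/3] z:[32,35] -> hit [32,69/2] leaf, test {P4@t=67/2, P5(miss)}
      N13 x:[31,35] y:[83/3,89/3] z:[59/2,35] -> miss, prune

Summary -> nodes [0, 3, 11, 10, 8, 15, 2, 4, 12, 1, 13]; box-tests=11; leaf-entries=2; first=P6

== RESULT ==
11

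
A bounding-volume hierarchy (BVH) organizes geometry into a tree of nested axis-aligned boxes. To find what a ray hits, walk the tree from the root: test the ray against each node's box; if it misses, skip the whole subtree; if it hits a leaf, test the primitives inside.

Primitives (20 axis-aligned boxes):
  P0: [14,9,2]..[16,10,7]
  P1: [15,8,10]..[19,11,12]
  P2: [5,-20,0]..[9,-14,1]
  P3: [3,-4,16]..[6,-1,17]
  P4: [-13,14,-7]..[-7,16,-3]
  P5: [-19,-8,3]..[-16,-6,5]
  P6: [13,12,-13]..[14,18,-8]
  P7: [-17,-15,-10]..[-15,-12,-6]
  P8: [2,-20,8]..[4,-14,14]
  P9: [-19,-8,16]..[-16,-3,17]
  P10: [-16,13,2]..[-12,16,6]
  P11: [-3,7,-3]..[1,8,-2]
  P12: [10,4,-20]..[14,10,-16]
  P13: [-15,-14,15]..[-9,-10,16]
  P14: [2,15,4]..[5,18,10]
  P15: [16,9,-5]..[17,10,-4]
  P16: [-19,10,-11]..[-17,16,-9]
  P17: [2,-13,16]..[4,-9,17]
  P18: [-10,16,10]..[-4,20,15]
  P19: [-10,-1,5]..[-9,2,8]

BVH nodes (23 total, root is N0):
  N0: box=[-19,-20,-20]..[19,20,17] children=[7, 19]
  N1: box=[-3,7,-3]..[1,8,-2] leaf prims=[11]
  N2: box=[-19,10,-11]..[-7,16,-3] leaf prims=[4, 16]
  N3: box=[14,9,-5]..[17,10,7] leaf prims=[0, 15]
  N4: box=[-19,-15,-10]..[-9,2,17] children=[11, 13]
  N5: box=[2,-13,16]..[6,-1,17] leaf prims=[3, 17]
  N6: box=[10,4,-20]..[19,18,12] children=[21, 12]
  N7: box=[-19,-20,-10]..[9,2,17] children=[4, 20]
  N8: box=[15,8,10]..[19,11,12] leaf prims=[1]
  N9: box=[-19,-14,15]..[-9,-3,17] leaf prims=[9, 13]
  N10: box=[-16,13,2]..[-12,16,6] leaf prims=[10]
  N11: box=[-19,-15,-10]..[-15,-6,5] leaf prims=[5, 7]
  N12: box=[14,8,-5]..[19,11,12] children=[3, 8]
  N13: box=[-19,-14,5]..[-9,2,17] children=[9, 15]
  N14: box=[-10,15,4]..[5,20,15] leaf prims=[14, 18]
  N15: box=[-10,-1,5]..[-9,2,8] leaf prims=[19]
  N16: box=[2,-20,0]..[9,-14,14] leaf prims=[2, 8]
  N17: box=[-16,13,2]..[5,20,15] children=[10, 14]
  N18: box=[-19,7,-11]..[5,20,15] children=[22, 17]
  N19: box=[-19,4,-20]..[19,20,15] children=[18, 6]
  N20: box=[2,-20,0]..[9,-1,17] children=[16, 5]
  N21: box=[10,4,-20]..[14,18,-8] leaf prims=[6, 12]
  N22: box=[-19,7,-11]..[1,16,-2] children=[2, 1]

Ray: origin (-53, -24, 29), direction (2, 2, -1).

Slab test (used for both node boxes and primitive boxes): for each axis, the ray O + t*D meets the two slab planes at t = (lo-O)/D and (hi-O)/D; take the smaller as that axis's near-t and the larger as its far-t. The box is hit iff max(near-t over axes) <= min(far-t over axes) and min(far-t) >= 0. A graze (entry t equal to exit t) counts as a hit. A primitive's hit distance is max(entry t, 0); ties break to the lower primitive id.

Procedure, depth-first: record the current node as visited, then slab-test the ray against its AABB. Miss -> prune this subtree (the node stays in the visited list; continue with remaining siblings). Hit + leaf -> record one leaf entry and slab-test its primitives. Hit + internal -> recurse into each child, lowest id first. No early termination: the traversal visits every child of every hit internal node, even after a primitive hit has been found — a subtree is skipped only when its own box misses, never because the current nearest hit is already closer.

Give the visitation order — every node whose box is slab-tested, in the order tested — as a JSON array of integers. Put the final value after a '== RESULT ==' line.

Walk:
N0 x:[17,36] y:[2,22] z:[12,49] -> hit [17,22], descend [7, 19]
  N7 x:[17,31] y:[2,13] z:[12,39] -> miss, prune
  N19 x:[17,36] y:[14,22] z:[14,49] -> hit [17,22], descend [6, 18]
    N6 x:[63/2,36] y:[14,21] z:[17,49] -> miss, prune
    N18 x:[17,29] y:[31/2,22] z:[14,40] -> hit [17,22], descend [17, 22]
      N17 x:[37/2,29] y:[37/2,22] z:[14,27] -> hit [37/2,22], descend [10, 14]
        N10 x:[37/2,41/2] y:[37/2,20] z:[23,27] -> miss, prune
        N14 x:[43/2,29] y:[39/2,22] z:[14,25] -> hit [43/2,22] leaf, test {P14(miss), P18(miss)}
      N22 x:[17,27] y:[31/2,20] z:[31,40] -> miss, prune

9 AABB tests over nodes [0, 7, 19, 6, 18, 17, 10, 14, 22]; 1 leaf entered; closest miss.

== RESULT ==
[0, 7, 19, 6, 18, 17, 10, 14, 22]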